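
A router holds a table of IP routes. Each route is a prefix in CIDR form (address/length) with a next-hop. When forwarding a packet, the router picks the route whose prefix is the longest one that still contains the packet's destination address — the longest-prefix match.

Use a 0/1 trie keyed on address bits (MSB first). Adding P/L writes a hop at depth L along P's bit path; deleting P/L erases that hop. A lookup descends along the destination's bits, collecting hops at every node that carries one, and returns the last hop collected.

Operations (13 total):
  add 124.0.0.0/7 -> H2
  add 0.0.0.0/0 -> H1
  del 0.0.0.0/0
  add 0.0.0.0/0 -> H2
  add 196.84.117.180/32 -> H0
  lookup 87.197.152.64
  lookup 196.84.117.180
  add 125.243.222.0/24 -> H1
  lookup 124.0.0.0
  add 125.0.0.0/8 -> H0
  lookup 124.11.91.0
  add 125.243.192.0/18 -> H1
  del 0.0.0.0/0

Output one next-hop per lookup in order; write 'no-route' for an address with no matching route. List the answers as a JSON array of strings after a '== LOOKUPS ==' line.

Process each operation:
  add 124.0.0.0/7 -> H2 at depth 7
  add 0.0.0.0/0 -> H1 at depth 0
  del 0.0.0.0/0 (clear depth 0)
  add 0.0.0.0/0 -> H2 at depth 0
  add 196.84.117.180/32 -> H0 at depth 32
  Q 87.197.152.64: descend 01 ; hops seen [H2] ; pick H2
  Q 196.84.117.180: descend 11000100010101000111010110110100 ; hops seen [H2,H0] ; pick H0
  add 125.243.222.0/24 -> H1 at depth 24
  Q 124.0.0.0: descend 0111110 ; hops seen [H2,H2] ; pick H2
  add 125.0.0.0/8 -> H0 at depth 8
  Q 124.11.91.0: descend 0111110 ; hops seen [H2,H2] ; pick H2
  add 125.243.192.0/18 -> H1 at depth 18
  del 0.0.0.0/0 (clear depth 0)

== LOOKUPS ==
["H2","H0","H2","H2"]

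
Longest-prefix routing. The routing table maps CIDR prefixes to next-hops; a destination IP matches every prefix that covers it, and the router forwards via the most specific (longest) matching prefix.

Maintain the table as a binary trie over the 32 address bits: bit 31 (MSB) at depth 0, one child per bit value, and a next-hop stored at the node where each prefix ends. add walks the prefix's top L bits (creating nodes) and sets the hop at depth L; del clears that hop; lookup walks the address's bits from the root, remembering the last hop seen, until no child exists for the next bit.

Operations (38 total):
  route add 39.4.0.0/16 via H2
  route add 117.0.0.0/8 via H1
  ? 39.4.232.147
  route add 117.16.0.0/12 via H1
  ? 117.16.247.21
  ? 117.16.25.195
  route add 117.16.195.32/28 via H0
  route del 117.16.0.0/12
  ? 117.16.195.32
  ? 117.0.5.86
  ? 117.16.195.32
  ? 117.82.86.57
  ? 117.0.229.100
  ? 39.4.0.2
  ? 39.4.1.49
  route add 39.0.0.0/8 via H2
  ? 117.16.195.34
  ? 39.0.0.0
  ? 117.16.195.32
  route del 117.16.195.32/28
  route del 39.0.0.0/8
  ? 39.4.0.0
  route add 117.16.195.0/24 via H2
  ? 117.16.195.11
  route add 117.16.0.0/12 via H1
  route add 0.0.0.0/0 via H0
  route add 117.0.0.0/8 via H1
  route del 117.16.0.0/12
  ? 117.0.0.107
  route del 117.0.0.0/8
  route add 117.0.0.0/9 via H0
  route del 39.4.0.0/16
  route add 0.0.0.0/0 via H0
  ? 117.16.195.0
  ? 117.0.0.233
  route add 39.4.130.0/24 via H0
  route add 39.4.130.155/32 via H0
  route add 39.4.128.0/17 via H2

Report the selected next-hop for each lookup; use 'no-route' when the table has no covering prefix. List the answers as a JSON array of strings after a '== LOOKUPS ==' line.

Process each operation:
  add 39.4.0.0/16 -> H2 at depth 16
  add 117.0.0.0/8 -> H1 at depth 8
  Q 39.4.232.147: descend 0010011100000100 ; hops seen [H2] ; pick H2
  add 117.16.0.0/12 -> H1 at depth 12
  Q 117.16.247.21: descend 011101010001 ; hops seen [H1,H1] ; pick H1
  Q 117.16.25.195: descend 011101010001 ; hops seen [H1,H1] ; pick H1
  add 117.16.195.32/28 -> H0 at depth 28
  del 117.16.0.0/12 (clear depth 12)
  Q 117.16.195.32: descend 0111010100010000110000110010 ; hops seen [H1,H0] ; pick H0
  Q 117.0.5.86: descend 01110101000 ; hops seen [H1] ; pick H1
  Q 117.16.195.32: descend 0111010100010000110000110010 ; hops seen [H1,H0] ; pick H0
  Q 117.82.86.57: descend 011101010 ; hops seen [H1] ; pick H1
  Q 117.0.229.100: descend 01110101000 ; hops seen [H1] ; pick H1
  Q 39.4.0.2: descend 0010011100000100 ; hops seen [H2] ; pick H2
  Q 39.4.1.49: descend 0010011100000100 ; hops seen [H2] ; pick H2
  add 39.0.0.0/8 -> H2 at depth 8
  Q 117.16.195.34: descend 0111010100010000110000110010 ; hops seen [H1,H0] ; pick H0
  Q 39.0.0.0: descend 0010011100000 ; hops seen [H2] ; pick H2
  Q 117.16.195.32: descend 0111010100010000110000110010 ; hops seen [H1,H0] ; pick H0
  del 117.16.195.32/28 (clear depth 28)
  del 39.0.0.0/8 (clear depth 8)
  Q 39.4.0.0: descend 0010011100000100 ; hops seen [H2] ; pick H2
  add 117.16.195.0/24 -> H2 at depth 24
  Q 117.16.195.11: descend 01110101000100001100001100 ; hops seen [H1,H2] ; pick H2
  add 117.16.0.0/12 -> H1 at depth 12
  add 0.0.0.0/0 -> H0 at depth 0
  add 117.0.0.0/8 -> H1 at depth 8
  del 117.16.0.0/12 (clear depth 12)
  Q 117.0.0.107: descend 01110101000 ; hops seen [H0,H1] ; pick H1
  del 117.0.0.0/8 (clear depth 8)
  add 117.0.0.0/9 -> H0 at depth 9
  del 39.4.0.0/16 (clear depth 16)
  add 0.0.0.0/0 -> H0 at depth 0
  Q 117.16.195.0: descend 01110101000100001100001100 ; hops seen [H0,H0,H2] ; pick H2
  Q 117.0.0.233: descend 01110101000 ; hops seen [H0,H0] ; pick H0
  add 39.4.130.0/24 -> H0 at depth 24
  add 39.4.130.155/32 -> H0 at depth 32
  add 39.4.128.0/17 -> H2 at depth 17

== LOOKUPS ==
["H2","H1","H1","H0","H1","H0","H1","H1","H2","H2","H0","H2","H0","H2","H2","H1","H2","H0"]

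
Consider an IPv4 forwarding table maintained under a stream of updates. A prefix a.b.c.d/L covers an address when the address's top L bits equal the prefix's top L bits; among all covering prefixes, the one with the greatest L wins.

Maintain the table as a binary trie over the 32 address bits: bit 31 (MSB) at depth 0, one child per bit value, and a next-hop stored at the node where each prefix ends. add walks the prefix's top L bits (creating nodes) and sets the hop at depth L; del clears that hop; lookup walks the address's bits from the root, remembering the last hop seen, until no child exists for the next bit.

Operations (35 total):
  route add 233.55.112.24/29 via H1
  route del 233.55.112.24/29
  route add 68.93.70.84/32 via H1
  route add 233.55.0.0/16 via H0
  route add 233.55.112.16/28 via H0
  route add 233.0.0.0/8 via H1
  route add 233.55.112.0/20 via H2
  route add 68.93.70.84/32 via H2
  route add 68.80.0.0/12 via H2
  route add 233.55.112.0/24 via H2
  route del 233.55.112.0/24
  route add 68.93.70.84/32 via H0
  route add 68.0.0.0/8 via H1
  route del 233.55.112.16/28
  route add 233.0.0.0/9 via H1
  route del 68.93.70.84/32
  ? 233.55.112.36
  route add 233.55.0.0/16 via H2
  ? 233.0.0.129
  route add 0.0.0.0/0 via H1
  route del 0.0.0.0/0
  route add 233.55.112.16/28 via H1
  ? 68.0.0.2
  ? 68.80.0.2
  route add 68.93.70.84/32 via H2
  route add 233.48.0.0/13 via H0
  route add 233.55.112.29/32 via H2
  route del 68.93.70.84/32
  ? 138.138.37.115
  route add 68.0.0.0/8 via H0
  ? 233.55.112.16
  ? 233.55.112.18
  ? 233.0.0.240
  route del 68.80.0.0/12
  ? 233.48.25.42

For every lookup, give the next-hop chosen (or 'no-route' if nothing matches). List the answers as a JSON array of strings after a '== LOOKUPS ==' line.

Apply in order:
  + 233.55.112.24/29 (H1) depth=29
  - 233.55.112.24/29 clear@29
  + 68.93.70.84/32 (H1) depth=32
  + 233.55.0.0/16 (H0) depth=16
  + 233.55.112.16/28 (H0) depth=28
  + 233.0.0.0/8 (H1) depth=8
  + 233.55.112.0/20 (H2) depth=20
  + 68.93.70.84/32 (H2) depth=32
  + 68.80.0.0/12 (H2) depth=12
  + 233.55.112.0/24 (H2) depth=24
  - 233.55.112.0/24 clear@24
  + 68.93.70.84/32 (H0) depth=32
  + 68.0.0.0/8 (H1) depth=8
  - 233.55.112.16/28 clear@28
  + 233.0.0.0/9 (H1) depth=9
  - 68.93.70.84/32 clear@32
  ? 233.55.112.36  path d0:-→d1:-→d2:-→d3:-→d4:-→d5:-→d6:-→d7:-→d8:H1→d9:H1→d10:-→d11:-→d12:-→d13:-→d14:-→d15:-→d16:H0→d17:-→d18:-→d19:-→d20:H2→d21:-→d22:-→d23:-→d24:-→d25:-→d26:-  best=H2
  + 233.55.0.0/16 (H2) depth=16
  ? 233.0.0.129  path d0:-→d1:-→d2:-→d3:-→d4:-→d5:-→d6:-→d7:-→d8:H1→d9:H1→d10:-  best=H1
  + 0.0.0.0/0 (H1) depth=0
  - 0.0.0.0/0 clear@0
  + 233.55.112.16/28 (H1) depth=28
  ? 68.0.0.2  path d0:-→d1:-→d2:-→d3:-→d4:-→d5:-→d6:-→d7:-→d8:H1→d9:-  best=H1
  ? 68.80.0.2  path d0:-→d1:-→d2:-→d3:-→d4:-→d5:-→d6:-→d7:-→d8:H1→d9:-→d10:-→d11:-→d12:H2  best=H2
  + 68.93.70.84/32 (H2) depth=32
  + 233.48.0.0/13 (H0) depth=13
  + 233.55.112.29/32 (H2) depth=32
  - 68.93.70.84/32 clear@32
  ? 138.138.37.115  path d0:-→d1:-  best=no-route
  + 68.0.0.0/8 (H0) depth=8
  ? 233.55.112.16  path d0:-→d1:-→d2:-→d3:-→d4:-→d5:-→d6:-→d7:-→d8:H1→d9:H1→d10:-→d11:-→d12:-→d13:H0→d14:-→d15:-→d16:H2→d17:-→d18:-→d19:-→d20:H2→d21:-→d22:-→d23:-→d24:-→d25:-→d26:-→d27:-→d28:H1  best=H1
  ? 233.55.112.18  path d0:-→d1:-→d2:-→d3:-→d4:-→d5:-→d6:-→d7:-→d8:H1→d9:H1→d10:-→d11:-→d12:-→d13:H0→d14:-→d15:-→d16:H2→d17:-→d18:-→d19:-→d20:H2→d21:-→d22:-→d23:-→d24:-→d25:-→d26:-→d27:-→d28:H1  best=H1
  ? 233.0.0.240  path d0:-→d1:-→d2:-→d3:-→d4:-→d5:-→d6:-→d7:-→d8:H1→d9:H1→d10:-  best=H1
  - 68.80.0.0/12 clear@12
  ? 233.48.25.42  path d0:-→d1:-→d2:-→d3:-→d4:-→d5:-→d6:-→d7:-→d8:H1→d9:H1→d10:-→d11:-→d12:-→d13:H0  best=H0

== LOOKUPS ==
["H2","H1","H1","H2","no-route","H1","H1","H1","H0"]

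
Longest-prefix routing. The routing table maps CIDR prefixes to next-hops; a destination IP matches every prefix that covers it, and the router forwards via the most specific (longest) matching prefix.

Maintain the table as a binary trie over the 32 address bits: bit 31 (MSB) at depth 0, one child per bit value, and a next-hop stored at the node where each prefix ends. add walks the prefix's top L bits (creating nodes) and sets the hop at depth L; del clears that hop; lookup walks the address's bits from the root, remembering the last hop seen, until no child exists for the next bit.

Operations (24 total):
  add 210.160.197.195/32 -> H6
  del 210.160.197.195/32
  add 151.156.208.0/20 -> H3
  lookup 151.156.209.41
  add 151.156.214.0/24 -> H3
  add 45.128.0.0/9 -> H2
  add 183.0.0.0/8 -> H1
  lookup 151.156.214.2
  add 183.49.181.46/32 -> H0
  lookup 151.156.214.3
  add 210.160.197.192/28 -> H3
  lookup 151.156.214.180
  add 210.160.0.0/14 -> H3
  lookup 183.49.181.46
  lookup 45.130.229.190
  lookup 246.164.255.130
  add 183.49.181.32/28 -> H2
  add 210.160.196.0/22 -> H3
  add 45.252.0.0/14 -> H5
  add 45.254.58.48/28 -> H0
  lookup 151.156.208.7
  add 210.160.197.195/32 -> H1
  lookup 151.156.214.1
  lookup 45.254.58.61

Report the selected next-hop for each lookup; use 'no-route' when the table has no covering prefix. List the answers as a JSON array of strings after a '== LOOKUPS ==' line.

Trace:
  add 210.160.197.195/32 -> H6 at depth 32
  - 210.160.197.195/32 clear@32
  add 151.156.208.0/20 -> H3 at depth 20
  ? 151.156.209.41  path d0:-→d1:-→d2:-→d3:-→d4:-→d5:-→d6:-→d7:-→d8:-→d9:-→d10:-→d11:-→d12:-→d13:-→d14:-→d15:-→d16:-→d17:-→d18:-→d19:-→d20:H3  best=H3
  add 151.156.214.0/24 -> H3 at depth 24
  add 45.128.0.0/9 -> H2 at depth 9
  add 183.0.0.0/8 -> H1 at depth 8
  ? 151.156.214.2  path d0:-→d1:-→d2:-→d3:-→d4:-→d5:-→d6:-→d7:-→d8:-→d9:-→d10:-→d11:-→d12:-→d13:-→d14:-→d15:-→d16:-→d17:-→d18:-→d19:-→d20:H3→d21:-→d22:-→d23:-→d24:H3  best=H3
  add 183.49.181.46/32 -> H0 at depth 32
  ? 151.156.214.3  path d0:-→d1:-→d2:-→d3:-→d4:-→d5:-→d6:-→d7:-→d8:-→d9:-→d10:-→d11:-→d12:-→d13:-→d14:-→d15:-→d16:-→d17:-→d18:-→d19:-→d20:H3→d21:-→d22:-→d23:-→d24:H3  best=H3
  add 210.160.197.192/28 -> H3 at depth 28
  ? 151.156.214.180  path d0:-→d1:-→d2:-→d3:-→d4:-→d5:-→d6:-→d7:-→d8:-→d9:-→d10:-→d11:-→d12:-→d13:-→d14:-→d15:-→d16:-→d17:-→d18:-→d19:-→d20:H3→d21:-→d22:-→d23:-→d24:H3  best=H3
  add 210.160.0.0/14 -> H3 at depth 14
  ? 183.49.181.46  path d0:-→d1:-→d2:-→d3:-→d4:-→d5:-→d6:-→d7:-→d8:H1→d9:-→d10:-→d11:-→d12:-→d13:-→d14:-→d15:-→d16:-→d17:-→d18:-→d19:-→d20:-→d21:-→d22:-→d23:-→d24:-→d25:-→d26:-→d27:-→d28:-→d29:-→d30:-→d31:-→d32:H0  best=H0
  ? 45.130.229.190  path d0:-→d1:-→d2:-→d3:-→d4:-→d5:-→d6:-→d7:-→d8:-→d9:H2  best=H2
  ? 246.164.255.130  path d0:-→d1:-→d2:-  best=no-route
  add 183.49.181.32/28 -> H2 at depth 28
  add 210.160.196.0/22 -> H3 at depth 22
  add 45.252.0.0/14 -> H5 at depth 14
  add 45.254.58.48/28 -> H0 at depth 28
  ? 151.156.208.7  path d0:-→d1:-→d2:-→d3:-→d4:-→d5:-→d6:-→d7:-→d8:-→d9:-→d10:-→d11:-→d12:-→d13:-→d14:-→d15:-→d16:-→d17:-→d18:-→d19:-→d20:H3→d21:-  best=H3
  add 210.160.197.195/32 -> H1 at depth 32
  ? 151.156.214.1  path d0:-→d1:-→d2:-→d3:-→d4:-→d5:-→d6:-→d7:-→d8:-→d9:-→d10:-→d11:-→d12:-→d13:-→d14:-→d15:-→d16:-→d17:-→d18:-→d19:-→d20:H3→d21:-→d22:-→d23:-→d24:H3  best=H3
  ? 45.254.58.61  path d0:-→d1:-→d2:-→d3:-→d4:-→d5:-→d6:-→d7:-→d8:-→d9:H2→d10:-→d11:-→d12:-→d13:-→d14:H5→d15:-→d16:-→d17:-→d18:-→d19:-→d20:-→d21:-→d22:-→d23:-→d24:-→d25:-→d26:-→d27:-→d28:H0  best=H0

== LOOKUPS ==
["H3","H3","H3","H3","H0","H2","no-route","H3","H3","H0"]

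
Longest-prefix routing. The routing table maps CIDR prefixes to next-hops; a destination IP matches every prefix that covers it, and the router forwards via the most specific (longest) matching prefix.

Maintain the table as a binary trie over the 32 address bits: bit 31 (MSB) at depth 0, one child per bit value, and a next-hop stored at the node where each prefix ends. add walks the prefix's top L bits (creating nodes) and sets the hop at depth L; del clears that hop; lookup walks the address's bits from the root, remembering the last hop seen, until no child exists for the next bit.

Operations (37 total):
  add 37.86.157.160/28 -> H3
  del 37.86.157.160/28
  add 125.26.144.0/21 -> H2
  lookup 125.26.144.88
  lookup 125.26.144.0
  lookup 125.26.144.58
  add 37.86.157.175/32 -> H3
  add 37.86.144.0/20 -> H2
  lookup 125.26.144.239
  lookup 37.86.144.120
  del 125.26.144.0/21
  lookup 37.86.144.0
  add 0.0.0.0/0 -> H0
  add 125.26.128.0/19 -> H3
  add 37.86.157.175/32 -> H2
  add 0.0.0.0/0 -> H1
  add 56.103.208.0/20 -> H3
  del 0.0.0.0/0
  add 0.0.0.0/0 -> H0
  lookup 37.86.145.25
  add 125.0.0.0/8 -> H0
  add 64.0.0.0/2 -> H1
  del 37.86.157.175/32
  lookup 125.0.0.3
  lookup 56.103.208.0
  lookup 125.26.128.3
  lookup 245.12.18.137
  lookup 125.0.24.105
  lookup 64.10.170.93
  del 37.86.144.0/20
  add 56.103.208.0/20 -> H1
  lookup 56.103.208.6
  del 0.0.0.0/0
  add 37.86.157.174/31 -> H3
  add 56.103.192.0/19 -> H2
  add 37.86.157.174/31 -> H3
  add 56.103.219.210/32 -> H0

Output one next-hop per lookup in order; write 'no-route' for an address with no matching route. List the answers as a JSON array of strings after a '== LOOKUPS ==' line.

Process each operation:
  + 37.86.157.160/28 (H3) depth=28
  del 37.86.157.160/28 (clear depth 28)
  + 125.26.144.0/21 (H2) depth=21
  ? 125.26.144.88  path d0:-→d1:-→d2:-→d3:-→d4:-→d5:-→d6:-→d7:-→d8:-→d9:-→d10:-→d11:-→d12:-→d13:-→d14:-→d15:-→d16:-→d17:-→d18:-→d19:-→d20:-→d21:H2  best=H2
  ? 125.26.144.0  path d0:-→d1:-→d2:-→d3:-→d4:-→d5:-→d6:-→d7:-→d8:-→d9:-→d10:-→d11:-→d12:-→d13:-→d14:-→d15:-→d16:-→d17:-→d18:-→d19:-→d20:-→d21:H2  best=H2
  ? 125.26.144.58  path d0:-→d1:-→d2:-→d3:-→d4:-→d5:-→d6:-→d7:-→d8:-→d9:-→d10:-→d11:-→d12:-→d13:-→d14:-→d15:-→d16:-→d17:-→d18:-→d19:-→d20:-→d21:H2  best=H2
  + 37.86.157.175/32 (H3) depth=32
  + 37.86.144.0/20 (H2) depth=20
  ? 125.26.144.239  path d0:-→d1:-→d2:-→d3:-→d4:-→d5:-→d6:-→d7:-→d8:-→d9:-→d10:-→d11:-→d12:-→d13:-→d14:-→d15:-→d16:-→d17:-→d18:-→d19:-→d20:-→d21:H2  best=H2
  ? 37.86.144.120  path d0:-→d1:-→d2:-→d3:-→d4:-→d5:-→d6:-→d7:-→d8:-→d9:-→d10:-→d11:-→d12:-→d13:-→d14:-→d15:-→d16:-→d17:-→d18:-→d19:-→d20:H2  best=H2
  del 125.26.144.0/21 (clear depth 21)
  ? 37.86.144.0  path d0:-→d1:-→d2:-→d3:-→d4:-→d5:-→d6:-→d7:-→d8:-→d9:-→d10:-→d11:-→d12:-→d13:-→d14:-→d15:-→d16:-→d17:-→d18:-→d19:-→d20:H2  best=H2
  + 0.0.0.0/0 (H0) depth=0
  + 125.26.128.0/19 (H3) depth=19
  + 37.86.157.175/32 (H2) depth=32
  + 0.0.0.0/0 (H1) depth=0
  + 56.103.208.0/20 (H3) depth=20
  del 0.0.0.0/0 (clear depth 0)
  + 0.0.0.0/0 (H0) depth=0
  ? 37.86.145.25  path d0:H0→d1:-→d2:-→d3:-→d4:-→d5:-→d6:-→d7:-→d8:-→d9:-→d10:-→d11:-→d12:-→d13:-→d14:-→d15:-→d16:-→d17:-→d18:-→d19:-→d20:H2  best=H2
  + 125.0.0.0/8 (H0) depth=8
  + 64.0.0.0/2 (H1) depth=2
  del 37.86.157.175/32 (clear depth 32)
  ? 125.0.0.3  path d0:H0→d1:-→d2:H1→d3:-→d4:-→d5:-→d6:-→d7:-→d8:H0→d9:-→d10:-→d11:-  best=H0
  ? 56.103.208.0  path d0:H0→d1:-→d2:-→d3:-→d4:-→d5:-→d6:-→d7:-→d8:-→d9:-→d10:-→d11:-→d12:-→d13:-→d14:-→d15:-→d16:-→d17:-→d18:-→d19:-→d20:H3  best=H3
  ? 125.26.128.3  path d0:H0→d1:-→d2:H1→d3:-→d4:-→d5:-→d6:-→d7:-→d8:H0→d9:-→d10:-→d11:-→d12:-→d13:-→d14:-→d15:-→d16:-→d17:-→d18:-→d19:H3  best=H3
  ? 245.12.18.137  path d0:H0  best=H0
  ? 125.0.24.105  path d0:H0→d1:-→d2:H1→d3:-→d4:-→d5:-→d6:-→d7:-→d8:H0→d9:-→d10:-→d11:-  best=H0
  ? 64.10.170.93  path d0:H0→d1:-→d2:H1  best=H1
  del 37.86.144.0/20 (clear depth 20)
  + 56.103.208.0/20 (H1) depth=20
  ? 56.103.208.6  path d0:H0→d1:-→d2:-→d3:-→d4:-→d5:-→d6:-→d7:-→d8:-→d9:-→d10:-→d11:-→d12:-→d13:-→d14:-→d15:-→d16:-→d17:-→d18:-→d19:-→d20:H1  best=H1
  del 0.0.0.0/0 (clear depth 0)
  + 37.86.157.174/31 (H3) depth=31
  + 56.103.192.0/19 (H2) depth=19
  + 37.86.157.174/31 (H3) depth=31
  + 56.103.219.210/32 (H0) depth=32

== LOOKUPS ==
["H2","H2","H2","H2","H2","H2","H2","H0","H3","H3","H0","H0","H1","H1"]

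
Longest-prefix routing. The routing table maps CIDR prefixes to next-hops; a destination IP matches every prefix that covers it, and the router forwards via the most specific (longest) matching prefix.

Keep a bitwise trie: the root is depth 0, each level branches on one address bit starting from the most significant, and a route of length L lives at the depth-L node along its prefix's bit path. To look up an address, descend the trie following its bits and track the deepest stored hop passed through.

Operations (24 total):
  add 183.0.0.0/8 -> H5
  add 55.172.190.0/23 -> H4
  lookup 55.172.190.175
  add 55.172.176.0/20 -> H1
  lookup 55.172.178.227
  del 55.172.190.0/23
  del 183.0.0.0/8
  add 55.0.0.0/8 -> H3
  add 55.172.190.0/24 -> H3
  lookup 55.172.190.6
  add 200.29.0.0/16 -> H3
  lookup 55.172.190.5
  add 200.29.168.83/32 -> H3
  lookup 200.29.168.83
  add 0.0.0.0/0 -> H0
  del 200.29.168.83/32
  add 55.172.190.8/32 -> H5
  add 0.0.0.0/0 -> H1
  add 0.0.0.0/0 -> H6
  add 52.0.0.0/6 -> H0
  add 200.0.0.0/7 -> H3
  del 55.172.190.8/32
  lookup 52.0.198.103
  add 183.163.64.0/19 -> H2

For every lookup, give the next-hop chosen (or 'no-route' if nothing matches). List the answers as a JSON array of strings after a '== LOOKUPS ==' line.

Apply in order:
  add 183.0.0.0/8 -> H5 at depth 8
  add 55.172.190.0/23 -> H4 at depth 23
  ? 55.172.190.175  path d0:-→d1:-→d2:-→d3:-→d4:-→d5:-→d6:-→d7:-→d8:-→d9:-→d10:-→d11:-→d12:-→d13:-→d14:-→d15:-→d16:-→d17:-→d18:-→d19:-→d20:-→d21:-→d22:-→d23:H4  best=H4
  add 55.172.176.0/20 -> H1 at depth 20
  ? 55.172.178.227  path d0:-→d1:-→d2:-→d3:-→d4:-→d5:-→d6:-→d7:-→d8:-→d9:-→d10:-→d11:-→d12:-→d13:-→d14:-→d15:-→d16:-→d17:-→d18:-→d19:-→d20:H1  best=H1
  - 55.172.190.0/23 clear@23
  - 183.0.0.0/8 clear@8
  add 55.0.0.0/8 -> H3 at depth 8
  add 55.172.190.0/24 -> H3 at depth 24
  ? 55.172.190.6  path d0:-→d1:-→d2:-→d3:-→d4:-→d5:-→d6:-→d7:-→d8:H3→d9:-→d10:-→d11:-→d12:-→d13:-→d14:-→d15:-→d16:-→d17:-→d18:-→d19:-→d20:H1→d21:-→d22:-→d23:-→d24:H3  best=H3
  add 200.29.0.0/16 -> H3 at depth 16
  ? 55.172.190.5  path d0:-→d1:-→d2:-→d3:-→d4:-→d5:-→d6:-→d7:-→d8:H3→d9:-→d10:-→d11:-→d12:-→d13:-→d14:-→d15:-→d16:-→d17:-→d18:-→d19:-→d20:H1→d21:-→d22:-→d23:-→d24:H3  best=H3
  add 200.29.168.83/32 -> H3 at depth 32
  ? 200.29.168.83  path d0:-→d1:-→d2:-→d3:-→d4:-→d5:-→d6:-→d7:-→d8:-→d9:-→d10:-→d11:-→d12:-→d13:-→d14:-→d15:-→d16:H3→d17:-→d18:-→d19:-→d20:-→d21:-→d22:-→d23:-→d24:-→d25:-→d26:-→d27:-→d28:-→d29:-→d30:-→d31:-→d32:H3  best=H3
  add 0.0.0.0/0 -> H0 at depth 0
  - 200.29.168.83/32 clear@32
  add 55.172.190.8/32 -> H5 at depth 32
  add 0.0.0.0/0 -> H1 at depth 0
  add 0.0.0.0/0 -> H6 at depth 0
  add 52.0.0.0/6 -> H0 at depth 6
  add 200.0.0.0/7 -> H3 at depth 7
  - 55.172.190.8/32 clear@32
  ? 52.0.198.103  path d0:H6→d1:-→d2:-→d3:-→d4:-→d5:-→d6:H0  best=H0
  add 183.163.64.0/19 -> H2 at depth 19

== LOOKUPS ==
["H4","H1","H3","H3","H3","H0"]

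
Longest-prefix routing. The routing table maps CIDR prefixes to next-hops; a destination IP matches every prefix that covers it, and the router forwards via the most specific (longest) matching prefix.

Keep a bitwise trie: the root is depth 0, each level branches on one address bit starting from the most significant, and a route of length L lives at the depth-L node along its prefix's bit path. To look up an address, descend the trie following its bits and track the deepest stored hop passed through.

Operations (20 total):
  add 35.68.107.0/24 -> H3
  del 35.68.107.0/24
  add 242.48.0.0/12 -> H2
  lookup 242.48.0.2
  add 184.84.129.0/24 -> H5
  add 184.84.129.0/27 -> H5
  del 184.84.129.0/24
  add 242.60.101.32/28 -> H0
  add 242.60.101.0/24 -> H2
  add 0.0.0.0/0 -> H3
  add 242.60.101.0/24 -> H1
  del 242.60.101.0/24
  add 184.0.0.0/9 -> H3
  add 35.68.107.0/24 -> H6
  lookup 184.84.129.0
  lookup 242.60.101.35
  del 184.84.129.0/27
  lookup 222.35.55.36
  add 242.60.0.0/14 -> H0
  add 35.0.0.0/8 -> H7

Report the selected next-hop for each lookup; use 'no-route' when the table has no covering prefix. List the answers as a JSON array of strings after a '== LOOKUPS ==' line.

Apply in order:
  + 35.68.107.0/24 (H3) depth=24
  - 35.68.107.0/24 clear@24
  + 242.48.0.0/12 (H2) depth=12
  ? 242.48.0.2  path d0:-→d1:-→d2:-→d3:-→d4:-→d5:-→d6:-→d7:-→d8:-→d9:-→d10:-→d11:-→d12:H2  best=H2
  + 184.84.129.0/24 (H5) depth=24
  + 184.84.129.0/27 (H5) depth=27
  - 184.84.129.0/24 clear@24
  + 242.60.101.32/28 (H0) depth=28
  + 242.60.101.0/24 (H2) depth=24
  + 0.0.0.0/0 (H3) depth=0
  + 242.60.101.0/24 (H1) depth=24
  - 242.60.101.0/24 clear@24
  + 184.0.0.0/9 (H3) depth=9
  + 35.68.107.0/24 (H6) depth=24
  ? 184.84.129.0  path d0:H3→d1:-→d2:-→d3:-→d4:-→d5:-→d6:-→d7:-→d8:-→d9:H3→d10:-→d11:-→d12:-→d13:-→d14:-→d15:-→d16:-→d17:-→d18:-→d19:-→d20:-→d21:-→d22:-→d23:-→d24:-→d25:-→d26:-→d27:H5  best=H5
  ? 242.60.101.35  path d0:H3→d1:-→d2:-→d3:-→d4:-→d5:-→d6:-→d7:-→d8:-→d9:-→d10:-→d11:-→d12:H2→d13:-→d14:-→d15:-→d16:-→d17:-→d18:-→d19:-→d20:-→d21:-→d22:-→d23:-→d24:-→d25:-→d26:-→d27:-→d28:H0  best=H0
  - 184.84.129.0/27 clear@27
  ? 222.35.55.36  path d0:H3→d1:-→d2:-  best=H3
  + 242.60.0.0/14 (H0) depth=14
  + 35.0.0.0/8 (H7) depth=8

== LOOKUPS ==
["H2","H5","H0","H3"]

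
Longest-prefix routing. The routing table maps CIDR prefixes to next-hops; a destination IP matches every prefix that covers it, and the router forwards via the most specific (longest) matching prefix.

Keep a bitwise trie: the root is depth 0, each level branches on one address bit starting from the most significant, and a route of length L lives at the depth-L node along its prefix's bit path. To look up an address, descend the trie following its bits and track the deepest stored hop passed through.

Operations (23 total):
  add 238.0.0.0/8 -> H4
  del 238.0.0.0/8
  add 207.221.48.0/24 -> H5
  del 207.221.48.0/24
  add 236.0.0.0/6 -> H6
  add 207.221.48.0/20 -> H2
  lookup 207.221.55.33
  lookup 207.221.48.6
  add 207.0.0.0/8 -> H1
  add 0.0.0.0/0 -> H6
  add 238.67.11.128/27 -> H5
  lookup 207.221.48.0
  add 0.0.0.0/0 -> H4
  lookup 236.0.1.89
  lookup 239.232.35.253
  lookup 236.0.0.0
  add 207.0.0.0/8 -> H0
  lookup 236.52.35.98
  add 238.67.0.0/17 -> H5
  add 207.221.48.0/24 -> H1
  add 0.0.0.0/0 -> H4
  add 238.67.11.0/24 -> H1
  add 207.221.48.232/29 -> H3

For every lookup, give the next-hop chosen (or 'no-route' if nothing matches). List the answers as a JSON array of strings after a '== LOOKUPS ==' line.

Process each operation:
  + 238.0.0.0/8 (H4) depth=8
  - 238.0.0.0/8 clear@8
  + 207.221.48.0/24 (H5) depth=24
  - 207.221.48.0/24 clear@24
  + 236.0.0.0/6 (H6) depth=6
  + 207.221.48.0/20 (H2) depth=20
  ? 207.221.55.33  path d0:-→d1:-→d2:-→d3:-→d4:-→d5:-→d6:-→d7:-→d8:-→d9:-→d10:-→d11:-→d12:-→d13:-→d14:-→d15:-→d16:-→d17:-→d18:-→d19:-→d20:H2→d21:-  best=H2
  ? 207.221.48.6  path d0:-→d1:-→d2:-→d3:-→d4:-→d5:-→d6:-→d7:-→d8:-→d9:-→d10:-→d11:-→d12:-→d13:-→d14:-→d15:-→d16:-→d17:-→d18:-→d19:-→d20:H2→d21:-→d22:-→d23:-→d24:-  best=H2
  + 207.0.0.0/8 (H1) depth=8
  + 0.0.0.0/0 (H6) depth=0
  + 238.67.11.128/27 (H5) depth=27
  ? 207.221.48.0  path d0:H6→d1:-→d2:-→d3:-→d4:-→d5:-→d6:-→d7:-→d8:H1→d9:-→d10:-→d11:-→d12:-→d13:-→d14:-→d15:-→d16:-→d17:-→d18:-→d19:-→d20:H2→d21:-→d22:-→d23:-→d24:-  best=H2
  + 0.0.0.0/0 (H4) depth=0
  ? 236.0.1.89  path d0:H4→d1:-→d2:-→d3:-→d4:-→d5:-→d6:H6  best=H6
  ? 239.232.35.253  path d0:H4→d1:-→d2:-→d3:-→d4:-→d5:-→d6:H6→d7:-  best=H6
  ? 236.0.0.0  path d0:H4→d1:-→d2:-→d3:-→d4:-→d5:-→d6:H6  best=H6
  + 207.0.0.0/8 (H0) depth=8
  ? 236.52.35.98  path d0:H4→d1:-→d2:-→d3:-→d4:-→d5:-→d6:H6  best=H6
  + 238.67.0.0/17 (H5) depth=17
  + 207.221.48.0/24 (H1) depth=24
  + 0.0.0.0/0 (H4) depth=0
  + 238.67.11.0/24 (H1) depth=24
  + 207.221.48.232/29 (H3) depth=29

== LOOKUPS ==
["H2","H2","H2","H6","H6","H6","H6"]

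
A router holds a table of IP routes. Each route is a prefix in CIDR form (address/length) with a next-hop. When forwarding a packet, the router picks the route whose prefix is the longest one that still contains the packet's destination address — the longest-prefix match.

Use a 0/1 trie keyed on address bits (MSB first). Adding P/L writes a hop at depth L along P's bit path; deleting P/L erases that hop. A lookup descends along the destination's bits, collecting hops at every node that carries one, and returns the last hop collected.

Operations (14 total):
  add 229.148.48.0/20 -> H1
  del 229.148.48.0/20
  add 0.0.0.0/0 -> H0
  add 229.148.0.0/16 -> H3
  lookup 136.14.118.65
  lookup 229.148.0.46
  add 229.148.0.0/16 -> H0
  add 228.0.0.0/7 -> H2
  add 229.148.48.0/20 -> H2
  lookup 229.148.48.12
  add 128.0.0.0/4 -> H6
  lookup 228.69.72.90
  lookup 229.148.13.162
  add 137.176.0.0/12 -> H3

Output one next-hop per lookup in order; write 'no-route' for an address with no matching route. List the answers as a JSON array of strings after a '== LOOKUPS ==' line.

Process each operation:
  + 229.148.48.0/20 (H1) depth=20
  del 229.148.48.0/20 (clear depth 20)
  + 0.0.0.0/0 (H0) depth=0
  + 229.148.0.0/16 (H3) depth=16
  ? 136.14.118.65  path d0:H0→d1:-  best=H0
  ? 229.148.0.46  path d0:H0→d1:-→d2:-→d3:-→d4:-→d5:-→d6:-→d7:-→d8:-→d9:-→d10:-→d11:-→d12:-→d13:-→d14:-→d15:-→d16:H3→d17:-→d18:-  best=H3
  + 229.148.0.0/16 (H0) depth=16
  + 228.0.0.0/7 (H2) depth=7
  + 229.148.48.0/20 (H2) depth=20
  ? 229.148.48.12  path d0:H0→d1:-→d2:-→d3:-→d4:-→d5:-→d6:-→d7:H2→d8:-→d9:-→d10:-→d11:-→d12:-→d13:-→d14:-→d15:-→d16:H0→d17:-→d18:-→d19:-→d20:H2  best=H2
  + 128.0.0.0/4 (H6) depth=4
  ? 228.69.72.90  path d0:H0→d1:-→d2:-→d3:-→d4:-→d5:-→d6:-→d7:H2  best=H2
  ? 229.148.13.162  path d0:H0→d1:-→d2:-→d3:-→d4:-→d5:-→d6:-→d7:H2→d8:-→d9:-→d10:-→d11:-→d12:-→d13:-→d14:-→d15:-→d16:H0→d17:-→d18:-  best=H0
  + 137.176.0.0/12 (H3) depth=12

== LOOKUPS ==
["H0","H3","H2","H2","H0"]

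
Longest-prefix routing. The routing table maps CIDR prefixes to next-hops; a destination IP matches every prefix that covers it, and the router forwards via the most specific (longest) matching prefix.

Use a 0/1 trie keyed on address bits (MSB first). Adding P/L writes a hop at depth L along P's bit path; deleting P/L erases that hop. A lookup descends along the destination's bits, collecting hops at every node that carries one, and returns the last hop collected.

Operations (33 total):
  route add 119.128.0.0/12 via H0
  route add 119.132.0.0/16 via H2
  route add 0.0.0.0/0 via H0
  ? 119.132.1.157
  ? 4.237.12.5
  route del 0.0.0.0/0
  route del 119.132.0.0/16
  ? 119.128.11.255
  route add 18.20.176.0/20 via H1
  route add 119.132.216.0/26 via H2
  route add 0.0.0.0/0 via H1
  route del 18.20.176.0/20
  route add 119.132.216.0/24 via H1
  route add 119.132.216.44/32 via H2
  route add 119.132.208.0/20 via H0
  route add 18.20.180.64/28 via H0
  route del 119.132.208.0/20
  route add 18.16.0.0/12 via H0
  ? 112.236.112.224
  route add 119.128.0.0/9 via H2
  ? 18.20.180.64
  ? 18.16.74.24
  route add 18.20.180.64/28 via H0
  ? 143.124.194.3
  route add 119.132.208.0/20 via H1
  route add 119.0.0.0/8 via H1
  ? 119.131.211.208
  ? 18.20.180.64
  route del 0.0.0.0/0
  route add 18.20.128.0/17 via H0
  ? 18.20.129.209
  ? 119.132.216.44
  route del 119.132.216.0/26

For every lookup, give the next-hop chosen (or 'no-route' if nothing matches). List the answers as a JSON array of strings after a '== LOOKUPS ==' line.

Process each operation:
  + 119.128.0.0/12 (H0) depth=12
  + 119.132.0.0/16 (H2) depth=16
  + 0.0.0.0/0 (H0) depth=0
  ? 119.132.1.157  path d0:H0→d1:-→d2:-→d3:-→d4:-→d5:-→d6:-→d7:-→d8:-→d9:-→d10:-→d11:-→d12:H0→d13:-→d14:-→d15:-→d16:H2  best=H2
  ? 4.237.12.5  path d0:H0→d1:-  best=H0
  del 0.0.0.0/0 (clear depth 0)
  del 119.132.0.0/16 (clear depth 16)
  ? 119.128.11.255  path d0:-→d1:-→d2:-→d3:-→d4:-→d5:-→d6:-→d7:-→d8:-→d9:-→d10:-→d11:-→d12:H0→d13:-  best=H0
  + 18.20.176.0/20 (H1) depth=20
  + 119.132.216.0/26 (H2) depth=26
  + 0.0.0.0/0 (H1) depth=0
  del 18.20.176.0/20 (clear depth 20)
  + 119.132.216.0/24 (H1) depth=24
  + 119.132.216.44/32 (H2) depth=32
  + 119.132.208.0/20 (H0) depth=20
  + 18.20.180.64/28 (H0) depth=28
  del 119.132.208.0/20 (clear depth 20)
  + 18.16.0.0/12 (H0) depth=12
  ? 112.236.112.224  path d0:H1→d1:-→d2:-→d3:-→d4:-→d5:-  best=H1
  + 119.128.0.0/9 (H2) depth=9
  ? 18.20.180.64  path d0:H1→d1:-→d2:-→d3:-→d4:-→d5:-→d6:-→d7:-→d8:-→d9:-→d10:-→d11:-→d12:H0→d13:-→d14:-→d15:-→d16:-→d17:-→d18:-→d19:-→d20:-→d21:-→d22:-→d23:-→d24:-→d25:-→d26:-→d27:-→d28:H0  best=H0
  ? 18.16.74.24  path d0:H1→d1:-→d2:-→d3:-→d4:-→d5:-→d6:-→d7:-→d8:-→d9:-→d10:-→d11:-→d12:H0→d13:-  best=H0
  + 18.20.180.64/28 (H0) depth=28
  ? 143.124.194.3  path d0:H1  best=H1
  + 119.132.208.0/20 (H1) depth=20
  + 119.0.0.0/8 (H1) depth=8
  ? 119.131.211.208  path d0:H1→d1:-→d2:-→d3:-→d4:-→d5:-→d6:-→d7:-→d8:H1→d9:H2→d10:-→d11:-→d12:H0→d13:-  best=H0
  ? 18.20.180.64  path d0:H1→d1:-→d2:-→d3:-→d4:-→d5:-→d6:-→d7:-→d8:-→d9:-→d10:-→d11:-→d12:H0→d13:-→d14:-→d15:-→d16:-→d17:-→d18:-→d19:-→d20:-→d21:-→d22:-→d23:-→d24:-→d25:-→d26:-→d27:-→d28:H0  best=H0
  del 0.0.0.0/0 (clear depth 0)
  + 18.20.128.0/17 (H0) depth=17
  ? 18.20.129.209  path d0:-→d1:-→d2:-→d3:-→d4:-→d5:-→d6:-→d7:-→d8:-→d9:-→d10:-→d11:-→d12:H0→d13:-→d14:-→d15:-→d16:-→d17:H0→d18:-  best=H0
  ? 119.132.216.44  path d0:-→d1:-→d2:-→d3:-→d4:-→d5:-→d6:-→d7:-→d8:H1→d9:H2→d10:-→d11:-→d12:H0→d13:-→d14:-→d15:-→d16:-→d17:-→d18:-→d19:-→d20:H1→d21:-→d22:-→d23:-→d24:H1→d25:-→d26:H2→d27:-→d28:-→d29:-→d30:-→d31:-→d32:H2  best=H2
  del 119.132.216.0/26 (clear depth 26)

== LOOKUPS ==
["H2","H0","H0","H1","H0","H0","H1","H0","H0","H0","H2"]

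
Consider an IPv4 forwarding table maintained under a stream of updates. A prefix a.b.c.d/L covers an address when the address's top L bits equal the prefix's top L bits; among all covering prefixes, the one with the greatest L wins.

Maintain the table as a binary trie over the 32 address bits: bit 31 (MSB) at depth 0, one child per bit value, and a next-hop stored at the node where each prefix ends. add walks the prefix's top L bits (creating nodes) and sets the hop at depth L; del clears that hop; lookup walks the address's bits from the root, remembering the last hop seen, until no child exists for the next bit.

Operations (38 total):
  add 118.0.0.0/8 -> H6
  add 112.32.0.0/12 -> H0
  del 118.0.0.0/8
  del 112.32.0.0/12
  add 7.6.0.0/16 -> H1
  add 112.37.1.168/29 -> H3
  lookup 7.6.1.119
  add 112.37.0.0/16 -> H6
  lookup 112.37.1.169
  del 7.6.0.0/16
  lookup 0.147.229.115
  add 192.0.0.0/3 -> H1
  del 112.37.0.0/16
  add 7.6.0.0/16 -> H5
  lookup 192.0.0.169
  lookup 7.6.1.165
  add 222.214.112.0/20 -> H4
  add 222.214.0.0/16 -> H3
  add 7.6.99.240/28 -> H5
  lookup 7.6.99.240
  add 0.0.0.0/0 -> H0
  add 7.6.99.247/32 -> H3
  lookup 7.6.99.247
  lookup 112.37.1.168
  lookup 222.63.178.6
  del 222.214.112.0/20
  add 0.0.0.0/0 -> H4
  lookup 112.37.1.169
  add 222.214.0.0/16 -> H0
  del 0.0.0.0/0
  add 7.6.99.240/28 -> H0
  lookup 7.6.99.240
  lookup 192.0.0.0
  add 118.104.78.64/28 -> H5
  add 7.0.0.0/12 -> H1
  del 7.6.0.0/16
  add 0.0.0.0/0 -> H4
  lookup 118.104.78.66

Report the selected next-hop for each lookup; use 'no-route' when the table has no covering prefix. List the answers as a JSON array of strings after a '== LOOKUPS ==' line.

Process each operation:
  + 118.0.0.0/8 (H6) depth=8
  + 112.32.0.0/12 (H0) depth=12
  del 118.0.0.0/8 (clear depth 8)
  del 112.32.0.0/12 (clear depth 12)
  + 7.6.0.0/16 (H1) depth=16
  + 112.37.1.168/29 (H3) depth=29
  lookup 7.6.1.119: bits 0000011100000110 walk d0:-→d1:-→d2:-→d3:-→d4:-→d5:-→d6:-→d7:-→d8:-→d9:-→d10:-→d11:-→d12:-→d13:-→d14:-→d15:-→d16:H1 -> H1
  + 112.37.0.0/16 (H6) depth=16
  lookup 112.37.1.169: bits 01110000001001010000000110101 walk d0:-→d1:-→d2:-→d3:-→d4:-→d5:-→d6:-→d7:-→d8:-→d9:-→d10:-→d11:-→d12:-→d13:-→d14:-→d15:-→d16:H6→d17:-→d18:-→d19:-→d20:-→d21:-→d22:-→d23:-→d24:-→d25:-→d26:-→d27:-→d28:-→d29:H3 -> H3
  del 7.6.0.0/16 (clear depth 16)
  lookup 0.147.229.115: bits 00000 walk d0:-→d1:-→d2:-→d3:-→d4:-→d5:- -> no-route
  + 192.0.0.0/3 (H1) depth=3
  del 112.37.0.0/16 (clear depth 16)
  + 7.6.0.0/16 (H5) depth=16
  lookup 192.0.0.169: bits 110 walk d0:-→d1:-→d2:-→d3:H1 -> H1
  lookup 7.6.1.165: bits 0000011100000110 walk d0:-→d1:-→d2:-→d3:-→d4:-→d5:-→d6:-→d7:-→d8:-→d9:-→d10:-→d11:-→d12:-→d13:-→d14:-→d15:-→d16:H5 -> H5
  + 222.214.112.0/20 (H4) depth=20
  + 222.214.0.0/16 (H3) depth=16
  + 7.6.99.240/28 (H5) depth=28
  lookup 7.6.99.240: bits 0000011100000110011000111111 walk d0:-→d1:-→d2:-→d3:-→d4:-→d5:-→d6:-→d7:-→d8:-→d9:-→d10:-→d11:-→d12:-→d13:-→d14:-→d15:-→d16:H5→d17:-→d18:-→d19:-→d20:-→d21:-→d22:-→d23:-→d24:-→d25:-→d26:-→d27:-→d28:H5 -> H5
  + 0.0.0.0/0 (H0) depth=0
  + 7.6.99.247/32 (H3) depth=32
  lookup 7.6.99.247: bits 00000111000001100110001111110111 walk d0:H0→d1:-→d2:-→d3:-→d4:-→d5:-→d6:-→d7:-→d8:-→d9:-→d10:-→d11:-→d12:-→d13:-→d14:-→d15:-→d16:H5→d17:-→d18:-→d19:-→d20:-→d21:-→d22:-→d23:-→d24:-→d25:-→d26:-→d27:-→d28:H5→d29:-→d30:-→d31:-→d32:H3 -> H3
  lookup 112.37.1.168: bits 01110000001001010000000110101 walk d0:H0→d1:-→d2:-→d3:-→d4:-→d5:-→d6:-→d7:-→d8:-→d9:-→d10:-→d11:-→d12:-→d13:-→d14:-→d15:-→d16:-→d17:-→d18:-→d19:-→d20:-→d21:-→d22:-→d23:-→d24:-→d25:-→d26:-→d27:-→d28:-→d29:H3 -> H3
  lookup 222.63.178.6: bits 11011110 walk d0:H0→d1:-→d2:-→d3:H1→d4:-→d5:-→d6:-→d7:-→d8:- -> H1
  del 222.214.112.0/20 (clear depth 20)
  + 0.0.0.0/0 (H4) depth=0
  lookup 112.37.1.169: bits 01110000001001010000000110101 walk d0:H4→d1:-→d2:-→d3:-→d4:-→d5:-→d6:-→d7:-→d8:-→d9:-→d10:-→d11:-→d12:-→d13:-→d14:-→d15:-→d16:-→d17:-→d18:-→d19:-→d20:-→d21:-→d22:-→d23:-→d24:-→d25:-→d26:-→d27:-→d28:-→d29:H3 -> H3
  + 222.214.0.0/16 (H0) depth=16
  del 0.0.0.0/0 (clear depth 0)
  + 7.6.99.240/28 (H0) depth=28
  lookup 7.6.99.240: bits 00000111000001100110001111110 walk d0:-→d1:-→d2:-→d3:-→d4:-→d5:-→d6:-→d7:-→d8:-→d9:-→d10:-→d11:-→d12:-→d13:-→d14:-→d15:-→d16:H5→d17:-→d18:-→d19:-→d20:-→d21:-→d22:-→d23:-→d24:-→d25:-→d26:-→d27:-→d28:H0→d29:- -> H0
  lookup 192.0.0.0: bits 110 walk d0:-→d1:-→d2:-→d3:H1 -> H1
  + 118.104.78.64/28 (H5) depth=28
  + 7.0.0.0/12 (H1) depth=12
  del 7.6.0.0/16 (clear depth 16)
  + 0.0.0.0/0 (H4) depth=0
  lookup 118.104.78.66: bits 0111011001101000010011100100 walk d0:H4→d1:-→d2:-→d3:-→d4:-→d5:-→d6:-→d7:-→d8:-→d9:-→d10:-→d11:-→d12:-→d13:-→d14:-→d15:-→d16:-→d17:-→d18:-→d19:-→d20:-→d21:-→d22:-→d23:-→d24:-→d25:-→d26:-→d27:-→d28:H5 -> H5

== LOOKUPS ==
["H1","H3","no-route","H1","H5","H5","H3","H3","H1","H3","H0","H1","H5"]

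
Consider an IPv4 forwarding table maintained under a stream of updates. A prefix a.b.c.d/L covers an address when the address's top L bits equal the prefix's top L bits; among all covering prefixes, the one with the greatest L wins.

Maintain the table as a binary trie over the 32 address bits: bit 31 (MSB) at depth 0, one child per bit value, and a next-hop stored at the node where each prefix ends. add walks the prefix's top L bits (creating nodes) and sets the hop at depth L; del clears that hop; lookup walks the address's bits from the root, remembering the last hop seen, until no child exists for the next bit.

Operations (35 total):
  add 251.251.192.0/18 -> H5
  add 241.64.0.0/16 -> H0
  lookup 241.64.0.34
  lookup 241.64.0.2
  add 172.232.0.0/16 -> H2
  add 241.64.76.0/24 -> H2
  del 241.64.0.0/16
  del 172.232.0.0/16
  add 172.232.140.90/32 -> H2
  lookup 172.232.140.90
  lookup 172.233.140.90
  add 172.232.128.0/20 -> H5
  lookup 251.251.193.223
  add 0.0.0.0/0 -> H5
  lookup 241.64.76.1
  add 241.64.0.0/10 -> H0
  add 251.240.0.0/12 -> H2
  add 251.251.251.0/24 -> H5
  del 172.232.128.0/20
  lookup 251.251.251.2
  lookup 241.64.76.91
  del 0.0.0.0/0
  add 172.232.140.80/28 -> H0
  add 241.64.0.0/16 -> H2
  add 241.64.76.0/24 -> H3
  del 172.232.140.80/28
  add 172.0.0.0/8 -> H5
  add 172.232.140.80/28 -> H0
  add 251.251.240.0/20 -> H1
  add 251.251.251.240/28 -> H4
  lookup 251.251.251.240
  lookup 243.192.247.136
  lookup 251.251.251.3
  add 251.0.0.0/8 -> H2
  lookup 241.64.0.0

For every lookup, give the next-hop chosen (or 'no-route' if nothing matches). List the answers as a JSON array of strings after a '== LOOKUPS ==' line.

Trace:
  add 251.251.192.0/18 -> H5 at depth 18
  add 241.64.0.0/16 -> H0 at depth 16
  ? 241.64.0.34  path d0:-→d1:-→d2:-→d3:-→d4:-→d5:-→d6:-→d7:-→d8:-→d9:-→d10:-→d11:-→d12:-→d13:-→d14:-→d15:-→d16:H0  best=H0
  ? 241.64.0.2  path d0:-→d1:-→d2:-→d3:-→d4:-→d5:-→d6:-→d7:-→d8:-→d9:-→d10:-→d11:-→d12:-→d13:-→d14:-→d15:-→d16:H0  best=H0
  add 172.232.0.0/16 -> H2 at depth 16
  add 241.64.76.0/24 -> H2 at depth 24
  del 241.64.0.0/16 (clear depth 16)
  del 172.232.0.0/16 (clear depth 16)
  add 172.232.140.90/32 -> H2 at depth 32
  ? 172.232.140.90  path d0:-→d1:-→d2:-→d3:-→d4:-→d5:-→d6:-→d7:-→d8:-→d9:-→d10:-→d11:-→d12:-→d13:-→d14:-→d15:-→d16:-→d17:-→d18:-→d19:-→d20:-→d21:-→d22:-→d23:-→d24:-→d25:-→d26:-→d27:-→d28:-→d29:-→d30:-→d31:-→d32:H2  best=H2
  ? 172.233.140.90  path d0:-→d1:-→d2:-→d3:-→d4:-→d5:-→d6:-→d7:-→d8:-→d9:-→d10:-→d11:-→d12:-→d13:-→d14:-→d15:-  best=no-route
  add 172.232.128.0/20 -> H5 at depth 20
  ? 251.251.193.223  path d0:-→d1:-→d2:-→d3:-→d4:-→d5:-→d6:-→d7:-→d8:-→d9:-→d10:-→d11:-→d12:-→d13:-→d14:-→d15:-→d16:-→d17:-→d18:H5  best=H5
  add 0.0.0.0/0 -> H5 at depth 0
  ? 241.64.76.1  path d0:H5→d1:-→d2:-→d3:-→d4:-→d5:-→d6:-→d7:-→d8:-→d9:-→d10:-→d11:-→d12:-→d13:-→d14:-→d15:-→d16:-→d17:-→d18:-→d19:-→d20:-→d21:-→d22:-→d23:-→d24:H2  best=H2
  add 241.64.0.0/10 -> H0 at depth 10
  add 251.240.0.0/12 -> H2 at depth 12
  add 251.251.251.0/24 -> H5 at depth 24
  del 172.232.128.0/20 (clear depth 20)
  ? 251.251.251.2  path d0:H5→d1:-→d2:-→d3:-→d4:-→d5:-→d6:-→d7:-→d8:-→d9:-→d10:-→d11:-→d12:H2→d13:-→d14:-→d15:-→d16:-→d17:-→d18:H5→d19:-→d20:-→d21:-→d22:-→d23:-→d24:H5  best=H5
  ? 241.64.76.91  path d0:H5→d1:-→d2:-→d3:-→d4:-→d5:-→d6:-→d7:-→d8:-→d9:-→d10:H0→d11:-→d12:-→d13:-→d14:-→d15:-→d16:-→d17:-→d18:-→d19:-→d20:-→d21:-→d22:-→d23:-→d24:H2  best=H2
  del 0.0.0.0/0 (clear depth 0)
  add 172.232.140.80/28 -> H0 at depth 28
  add 241.64.0.0/16 -> H2 at depth 16
  add 241.64.76.0/24 -> H3 at depth 24
  del 172.232.140.80/28 (clear depth 28)
  add 172.0.0.0/8 -> H5 at depth 8
  add 172.232.140.80/28 -> H0 at depth 28
  add 251.251.240.0/20 -> H1 at depth 20
  add 251.251.251.240/28 -> H4 at depth 28
  ? 251.251.251.240  path d0:-→d1:-→d2:-→d3:-→d4:-→d5:-→d6:-→d7:-→d8:-→d9:-→d10:-→d11:-→d12:H2→d13:-→d14:-→d15:-→d16:-→d17:-→d18:H5→d19:-→d20:H1→d21:-→d22:-→d23:-→d24:H5→d25:-→d26:-→d27:-→d28:H4  best=H4
  ? 243.192.247.136  path d0:-→d1:-→d2:-→d3:-→d4:-→d5:-→d6:-  best=no-route
  ? 251.251.251.3  path d0:-→d1:-→d2:-→d3:-→d4:-→d5:-→d6:-→d7:-→d8:-→d9:-→d10:-→d11:-→d12:H2→d13:-→d14:-→d15:-→d16:-→d17:-→d18:H5→d19:-→d20:H1→d21:-→d22:-→d23:-→d24:H5  best=H5
  add 251.0.0.0/8 -> H2 at depth 8
  ? 241.64.0.0  path d0:-→d1:-→d2:-→d3:-→d4:-→d5:-→d6:-→d7:-→d8:-→d9:-→d10:H0→d11:-→d12:-→d13:-→d14:-→d15:-→d16:H2→d17:-  best=H2

== LOOKUPS ==
["H0","H0","H2","no-route","H5","H2","H5","H2","H4","no-route","H5","H2"]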